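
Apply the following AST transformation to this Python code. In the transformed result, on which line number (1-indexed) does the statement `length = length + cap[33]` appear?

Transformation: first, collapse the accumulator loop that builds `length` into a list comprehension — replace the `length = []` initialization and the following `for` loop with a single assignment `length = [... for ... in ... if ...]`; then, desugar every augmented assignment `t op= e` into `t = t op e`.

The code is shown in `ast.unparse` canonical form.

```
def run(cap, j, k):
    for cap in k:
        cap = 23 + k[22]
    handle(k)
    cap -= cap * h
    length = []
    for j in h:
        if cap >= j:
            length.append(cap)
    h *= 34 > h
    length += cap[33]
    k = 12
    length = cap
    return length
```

8

Transformed code:
def run(cap, j, k):
    for cap in k:
        cap = 23 + k[22]
    handle(k)
    cap = cap - cap * h
    length = [cap for j in h if cap >= j]
    h = h * (34 > h)
    length = length + cap[33]
    k = 12
    length = cap
    return length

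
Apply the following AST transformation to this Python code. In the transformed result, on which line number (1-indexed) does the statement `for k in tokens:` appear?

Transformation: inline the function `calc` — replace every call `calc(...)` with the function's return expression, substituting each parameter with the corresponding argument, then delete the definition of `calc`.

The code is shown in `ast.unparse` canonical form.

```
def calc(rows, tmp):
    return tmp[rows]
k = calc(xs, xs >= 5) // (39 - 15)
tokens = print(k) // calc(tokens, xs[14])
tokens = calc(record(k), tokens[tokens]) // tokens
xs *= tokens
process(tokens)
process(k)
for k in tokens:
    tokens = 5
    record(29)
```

7

Transformed code:
k = (xs >= 5)[xs] // (39 - 15)
tokens = print(k) // xs[14][tokens]
tokens = tokens[tokens][record(k)] // tokens
xs *= tokens
process(tokens)
process(k)
for k in tokens:
    tokens = 5
    record(29)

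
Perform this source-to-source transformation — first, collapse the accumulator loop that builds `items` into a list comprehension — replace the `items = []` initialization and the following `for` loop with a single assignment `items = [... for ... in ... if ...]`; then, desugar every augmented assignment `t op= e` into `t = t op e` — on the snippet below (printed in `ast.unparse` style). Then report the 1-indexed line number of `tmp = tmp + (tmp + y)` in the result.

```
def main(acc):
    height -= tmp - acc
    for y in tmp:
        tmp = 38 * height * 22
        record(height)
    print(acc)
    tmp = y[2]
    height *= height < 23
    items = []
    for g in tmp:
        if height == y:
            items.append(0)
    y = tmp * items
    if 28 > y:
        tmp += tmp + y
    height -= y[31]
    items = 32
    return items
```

Transformed code:
def main(acc):
    height = height - (tmp - acc)
    for y in tmp:
        tmp = 38 * height * 22
        record(height)
    print(acc)
    tmp = y[2]
    height = height * (height < 23)
    items = [0 for g in tmp if height == y]
    y = tmp * items
    if 28 > y:
        tmp = tmp + (tmp + y)
    height = height - y[31]
    items = 32
    return items

12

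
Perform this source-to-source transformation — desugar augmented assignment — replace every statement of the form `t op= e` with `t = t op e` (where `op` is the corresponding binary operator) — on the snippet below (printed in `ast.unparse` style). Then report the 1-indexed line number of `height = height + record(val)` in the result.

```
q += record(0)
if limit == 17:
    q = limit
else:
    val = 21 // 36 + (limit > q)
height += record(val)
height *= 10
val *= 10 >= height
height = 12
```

Transformed code:
q = q + record(0)
if limit == 17:
    q = limit
else:
    val = 21 // 36 + (limit > q)
height = height + record(val)
height = height * 10
val = val * (10 >= height)
height = 12

6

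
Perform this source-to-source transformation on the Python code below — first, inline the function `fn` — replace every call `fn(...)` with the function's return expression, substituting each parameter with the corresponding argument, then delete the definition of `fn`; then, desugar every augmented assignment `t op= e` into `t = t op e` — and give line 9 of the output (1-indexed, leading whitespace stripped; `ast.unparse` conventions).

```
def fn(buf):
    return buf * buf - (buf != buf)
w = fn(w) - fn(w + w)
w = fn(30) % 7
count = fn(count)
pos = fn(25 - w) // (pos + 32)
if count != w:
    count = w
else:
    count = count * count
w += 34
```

w = w + 34

Transformed code:
w = w * w - (w != w) - ((w + w) * (w + w) - (w + w != w + w))
w = (30 * 30 - (30 != 30)) % 7
count = count * count - (count != count)
pos = ((25 - w) * (25 - w) - (25 - w != 25 - w)) // (pos + 32)
if count != w:
    count = w
else:
    count = count * count
w = w + 34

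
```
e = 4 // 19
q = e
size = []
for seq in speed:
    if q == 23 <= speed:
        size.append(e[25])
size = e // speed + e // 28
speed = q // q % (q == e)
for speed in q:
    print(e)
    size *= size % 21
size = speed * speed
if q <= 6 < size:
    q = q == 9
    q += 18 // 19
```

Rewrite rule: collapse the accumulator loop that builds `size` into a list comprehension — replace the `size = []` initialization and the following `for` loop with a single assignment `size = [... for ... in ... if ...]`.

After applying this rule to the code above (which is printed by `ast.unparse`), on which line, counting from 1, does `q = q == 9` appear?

11

Transformed code:
e = 4 // 19
q = e
size = [e[25] for seq in speed if q == 23 <= speed]
size = e // speed + e // 28
speed = q // q % (q == e)
for speed in q:
    print(e)
    size *= size % 21
size = speed * speed
if q <= 6 < size:
    q = q == 9
    q += 18 // 19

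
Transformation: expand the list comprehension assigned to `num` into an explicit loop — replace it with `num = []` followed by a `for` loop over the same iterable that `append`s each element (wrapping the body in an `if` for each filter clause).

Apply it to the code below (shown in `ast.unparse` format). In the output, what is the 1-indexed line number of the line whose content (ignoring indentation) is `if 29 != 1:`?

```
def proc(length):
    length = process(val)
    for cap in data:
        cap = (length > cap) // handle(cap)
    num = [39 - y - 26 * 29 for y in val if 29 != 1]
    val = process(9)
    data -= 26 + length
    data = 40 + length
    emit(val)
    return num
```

Transformed code:
def proc(length):
    length = process(val)
    for cap in data:
        cap = (length > cap) // handle(cap)
    num = []
    for y in val:
        if 29 != 1:
            num.append(39 - y - 26 * 29)
    val = process(9)
    data -= 26 + length
    data = 40 + length
    emit(val)
    return num

7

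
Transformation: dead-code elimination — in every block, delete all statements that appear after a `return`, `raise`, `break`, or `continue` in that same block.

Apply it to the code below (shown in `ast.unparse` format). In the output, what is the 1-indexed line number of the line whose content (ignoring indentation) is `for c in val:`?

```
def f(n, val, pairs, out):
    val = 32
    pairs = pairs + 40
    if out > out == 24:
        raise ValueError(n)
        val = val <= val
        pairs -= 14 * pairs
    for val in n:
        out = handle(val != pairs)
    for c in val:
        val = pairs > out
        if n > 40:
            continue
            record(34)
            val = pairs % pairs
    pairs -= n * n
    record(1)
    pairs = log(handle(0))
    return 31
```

Transformed code:
def f(n, val, pairs, out):
    val = 32
    pairs = pairs + 40
    if out > out == 24:
        raise ValueError(n)
    for val in n:
        out = handle(val != pairs)
    for c in val:
        val = pairs > out
        if n > 40:
            continue
    pairs -= n * n
    record(1)
    pairs = log(handle(0))
    return 31

8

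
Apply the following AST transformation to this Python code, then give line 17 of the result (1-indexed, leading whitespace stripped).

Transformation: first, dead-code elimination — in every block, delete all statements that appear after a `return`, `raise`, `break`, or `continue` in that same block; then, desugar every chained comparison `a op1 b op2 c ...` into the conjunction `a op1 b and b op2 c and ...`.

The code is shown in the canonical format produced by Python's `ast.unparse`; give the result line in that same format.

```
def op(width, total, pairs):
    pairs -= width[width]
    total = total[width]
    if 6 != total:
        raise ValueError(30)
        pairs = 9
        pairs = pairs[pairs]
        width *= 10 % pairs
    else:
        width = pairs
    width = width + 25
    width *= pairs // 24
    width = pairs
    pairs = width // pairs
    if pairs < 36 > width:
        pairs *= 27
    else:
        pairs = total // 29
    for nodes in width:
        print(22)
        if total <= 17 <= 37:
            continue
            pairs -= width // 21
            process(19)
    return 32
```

Transformed code:
def op(width, total, pairs):
    pairs -= width[width]
    total = total[width]
    if 6 != total:
        raise ValueError(30)
    else:
        width = pairs
    width = width + 25
    width *= pairs // 24
    width = pairs
    pairs = width // pairs
    if pairs < 36 and 36 > width:
        pairs *= 27
    else:
        pairs = total // 29
    for nodes in width:
        print(22)
        if total <= 17 and 17 <= 37:
            continue
    return 32

print(22)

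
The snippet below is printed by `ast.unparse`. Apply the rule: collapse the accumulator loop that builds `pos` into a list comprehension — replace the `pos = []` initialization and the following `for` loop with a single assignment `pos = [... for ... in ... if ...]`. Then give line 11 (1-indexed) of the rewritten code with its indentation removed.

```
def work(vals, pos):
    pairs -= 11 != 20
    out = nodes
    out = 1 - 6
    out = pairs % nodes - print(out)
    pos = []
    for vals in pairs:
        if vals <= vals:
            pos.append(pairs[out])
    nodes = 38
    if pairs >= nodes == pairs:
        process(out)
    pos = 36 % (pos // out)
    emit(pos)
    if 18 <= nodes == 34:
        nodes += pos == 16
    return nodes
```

Transformed code:
def work(vals, pos):
    pairs -= 11 != 20
    out = nodes
    out = 1 - 6
    out = pairs % nodes - print(out)
    pos = [pairs[out] for vals in pairs if vals <= vals]
    nodes = 38
    if pairs >= nodes == pairs:
        process(out)
    pos = 36 % (pos // out)
    emit(pos)
    if 18 <= nodes == 34:
        nodes += pos == 16
    return nodes

emit(pos)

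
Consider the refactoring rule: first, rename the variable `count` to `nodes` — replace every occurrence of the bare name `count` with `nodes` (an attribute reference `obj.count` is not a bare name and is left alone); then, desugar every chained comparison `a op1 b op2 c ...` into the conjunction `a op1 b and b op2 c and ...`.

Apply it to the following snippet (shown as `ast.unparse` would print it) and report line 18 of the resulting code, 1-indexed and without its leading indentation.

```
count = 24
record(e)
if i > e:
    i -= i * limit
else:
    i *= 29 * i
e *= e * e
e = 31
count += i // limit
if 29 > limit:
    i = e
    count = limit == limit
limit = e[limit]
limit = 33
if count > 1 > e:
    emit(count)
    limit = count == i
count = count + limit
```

nodes = nodes + limit

Transformed code:
nodes = 24
record(e)
if i > e:
    i -= i * limit
else:
    i *= 29 * i
e *= e * e
e = 31
nodes += i // limit
if 29 > limit:
    i = e
    nodes = limit == limit
limit = e[limit]
limit = 33
if nodes > 1 and 1 > e:
    emit(nodes)
    limit = nodes == i
nodes = nodes + limit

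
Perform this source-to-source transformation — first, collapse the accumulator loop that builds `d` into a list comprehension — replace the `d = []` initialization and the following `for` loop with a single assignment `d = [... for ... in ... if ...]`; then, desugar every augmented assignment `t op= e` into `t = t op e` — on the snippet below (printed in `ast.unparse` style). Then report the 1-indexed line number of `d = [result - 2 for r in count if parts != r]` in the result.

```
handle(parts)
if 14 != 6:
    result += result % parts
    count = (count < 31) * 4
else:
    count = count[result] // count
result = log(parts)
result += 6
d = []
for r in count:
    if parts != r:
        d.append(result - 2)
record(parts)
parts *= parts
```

9

Transformed code:
handle(parts)
if 14 != 6:
    result = result + result % parts
    count = (count < 31) * 4
else:
    count = count[result] // count
result = log(parts)
result = result + 6
d = [result - 2 for r in count if parts != r]
record(parts)
parts = parts * parts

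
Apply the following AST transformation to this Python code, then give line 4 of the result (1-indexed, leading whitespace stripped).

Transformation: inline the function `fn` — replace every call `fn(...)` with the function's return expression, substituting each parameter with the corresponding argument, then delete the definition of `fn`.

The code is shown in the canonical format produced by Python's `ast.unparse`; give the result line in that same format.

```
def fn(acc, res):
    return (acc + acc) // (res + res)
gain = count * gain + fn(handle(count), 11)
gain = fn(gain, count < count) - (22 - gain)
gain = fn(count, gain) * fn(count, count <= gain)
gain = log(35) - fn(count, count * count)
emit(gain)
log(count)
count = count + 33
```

Transformed code:
gain = count * gain + (handle(count) + handle(count)) // (11 + 11)
gain = (gain + gain) // ((count < count) + (count < count)) - (22 - gain)
gain = (count + count) // (gain + gain) * ((count + count) // ((count <= gain) + (count <= gain)))
gain = log(35) - (count + count) // (count * count + count * count)
emit(gain)
log(count)
count = count + 33

gain = log(35) - (count + count) // (count * count + count * count)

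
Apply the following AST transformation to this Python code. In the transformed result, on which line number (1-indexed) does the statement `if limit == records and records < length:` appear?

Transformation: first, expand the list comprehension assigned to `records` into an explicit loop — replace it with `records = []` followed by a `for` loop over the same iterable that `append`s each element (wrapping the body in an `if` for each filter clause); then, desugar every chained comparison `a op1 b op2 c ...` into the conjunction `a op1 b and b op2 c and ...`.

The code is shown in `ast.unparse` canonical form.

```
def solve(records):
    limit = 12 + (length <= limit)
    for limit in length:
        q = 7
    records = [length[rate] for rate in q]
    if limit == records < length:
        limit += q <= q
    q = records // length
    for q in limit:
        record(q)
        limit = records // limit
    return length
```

Transformed code:
def solve(records):
    limit = 12 + (length <= limit)
    for limit in length:
        q = 7
    records = []
    for rate in q:
        records.append(length[rate])
    if limit == records and records < length:
        limit += q <= q
    q = records // length
    for q in limit:
        record(q)
        limit = records // limit
    return length

8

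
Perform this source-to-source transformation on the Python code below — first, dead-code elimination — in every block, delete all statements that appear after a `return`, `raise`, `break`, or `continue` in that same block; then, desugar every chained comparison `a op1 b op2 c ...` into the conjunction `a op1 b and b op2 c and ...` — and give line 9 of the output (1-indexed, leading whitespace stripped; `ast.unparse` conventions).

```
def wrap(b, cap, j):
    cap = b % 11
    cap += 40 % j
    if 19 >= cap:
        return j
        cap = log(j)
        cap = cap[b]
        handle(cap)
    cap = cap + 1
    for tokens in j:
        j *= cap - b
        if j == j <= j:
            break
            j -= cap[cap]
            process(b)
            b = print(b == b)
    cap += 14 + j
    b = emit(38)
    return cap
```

if j == j and j <= j:

Transformed code:
def wrap(b, cap, j):
    cap = b % 11
    cap += 40 % j
    if 19 >= cap:
        return j
    cap = cap + 1
    for tokens in j:
        j *= cap - b
        if j == j and j <= j:
            break
    cap += 14 + j
    b = emit(38)
    return cap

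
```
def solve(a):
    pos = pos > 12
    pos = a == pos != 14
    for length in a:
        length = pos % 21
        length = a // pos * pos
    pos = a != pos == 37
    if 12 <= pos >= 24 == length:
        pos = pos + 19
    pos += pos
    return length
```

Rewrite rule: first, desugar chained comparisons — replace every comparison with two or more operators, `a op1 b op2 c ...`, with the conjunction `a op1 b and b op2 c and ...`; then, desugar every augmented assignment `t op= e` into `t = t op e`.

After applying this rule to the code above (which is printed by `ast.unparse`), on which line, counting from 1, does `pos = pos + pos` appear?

10

Transformed code:
def solve(a):
    pos = pos > 12
    pos = a == pos and pos != 14
    for length in a:
        length = pos % 21
        length = a // pos * pos
    pos = a != pos and pos == 37
    if 12 <= pos and pos >= 24 and (24 == length):
        pos = pos + 19
    pos = pos + pos
    return length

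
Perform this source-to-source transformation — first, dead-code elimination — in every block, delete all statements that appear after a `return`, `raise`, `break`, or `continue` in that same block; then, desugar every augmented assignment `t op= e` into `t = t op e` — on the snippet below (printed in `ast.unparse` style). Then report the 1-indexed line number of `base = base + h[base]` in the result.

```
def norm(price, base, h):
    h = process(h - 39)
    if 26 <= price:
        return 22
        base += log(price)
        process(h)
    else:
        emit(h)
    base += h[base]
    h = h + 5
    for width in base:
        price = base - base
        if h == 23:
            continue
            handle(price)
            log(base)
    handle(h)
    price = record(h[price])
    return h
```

7

Transformed code:
def norm(price, base, h):
    h = process(h - 39)
    if 26 <= price:
        return 22
    else:
        emit(h)
    base = base + h[base]
    h = h + 5
    for width in base:
        price = base - base
        if h == 23:
            continue
    handle(h)
    price = record(h[price])
    return h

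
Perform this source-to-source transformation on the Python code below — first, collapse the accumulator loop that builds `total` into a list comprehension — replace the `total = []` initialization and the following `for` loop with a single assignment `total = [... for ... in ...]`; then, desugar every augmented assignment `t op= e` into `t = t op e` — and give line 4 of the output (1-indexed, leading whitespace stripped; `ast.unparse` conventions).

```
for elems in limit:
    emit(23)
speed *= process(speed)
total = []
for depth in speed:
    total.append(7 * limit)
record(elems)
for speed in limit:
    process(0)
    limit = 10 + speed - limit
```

Transformed code:
for elems in limit:
    emit(23)
speed = speed * process(speed)
total = [7 * limit for depth in speed]
record(elems)
for speed in limit:
    process(0)
    limit = 10 + speed - limit

total = [7 * limit for depth in speed]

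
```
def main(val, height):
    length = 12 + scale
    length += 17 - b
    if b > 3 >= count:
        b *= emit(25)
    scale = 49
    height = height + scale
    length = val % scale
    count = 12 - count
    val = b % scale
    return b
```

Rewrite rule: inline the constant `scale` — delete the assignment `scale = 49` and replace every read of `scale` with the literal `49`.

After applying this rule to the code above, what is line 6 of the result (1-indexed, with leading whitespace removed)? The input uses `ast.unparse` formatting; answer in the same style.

height = height + 49

Transformed code:
def main(val, height):
    length = 12 + 49
    length += 17 - b
    if b > 3 >= count:
        b *= emit(25)
    height = height + 49
    length = val % 49
    count = 12 - count
    val = b % 49
    return b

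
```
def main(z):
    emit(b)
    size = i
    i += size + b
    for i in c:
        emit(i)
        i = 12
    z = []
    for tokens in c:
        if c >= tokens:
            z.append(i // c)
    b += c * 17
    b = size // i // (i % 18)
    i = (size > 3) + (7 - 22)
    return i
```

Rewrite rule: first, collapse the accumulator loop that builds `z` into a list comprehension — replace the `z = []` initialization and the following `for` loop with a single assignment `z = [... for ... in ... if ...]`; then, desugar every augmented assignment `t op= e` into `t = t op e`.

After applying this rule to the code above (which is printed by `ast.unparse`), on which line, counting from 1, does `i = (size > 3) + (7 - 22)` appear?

11

Transformed code:
def main(z):
    emit(b)
    size = i
    i = i + (size + b)
    for i in c:
        emit(i)
        i = 12
    z = [i // c for tokens in c if c >= tokens]
    b = b + c * 17
    b = size // i // (i % 18)
    i = (size > 3) + (7 - 22)
    return i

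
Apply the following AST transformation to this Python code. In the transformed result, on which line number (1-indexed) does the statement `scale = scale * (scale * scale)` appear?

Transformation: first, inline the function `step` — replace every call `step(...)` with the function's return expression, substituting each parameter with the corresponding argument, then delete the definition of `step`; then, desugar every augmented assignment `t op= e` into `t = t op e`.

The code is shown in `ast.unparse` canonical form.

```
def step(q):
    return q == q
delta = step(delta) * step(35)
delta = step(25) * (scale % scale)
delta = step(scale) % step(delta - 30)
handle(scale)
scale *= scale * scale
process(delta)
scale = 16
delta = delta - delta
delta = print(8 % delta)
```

Transformed code:
delta = (delta == delta) * (35 == 35)
delta = (25 == 25) * (scale % scale)
delta = (scale == scale) % (delta - 30 == delta - 30)
handle(scale)
scale = scale * (scale * scale)
process(delta)
scale = 16
delta = delta - delta
delta = print(8 % delta)

5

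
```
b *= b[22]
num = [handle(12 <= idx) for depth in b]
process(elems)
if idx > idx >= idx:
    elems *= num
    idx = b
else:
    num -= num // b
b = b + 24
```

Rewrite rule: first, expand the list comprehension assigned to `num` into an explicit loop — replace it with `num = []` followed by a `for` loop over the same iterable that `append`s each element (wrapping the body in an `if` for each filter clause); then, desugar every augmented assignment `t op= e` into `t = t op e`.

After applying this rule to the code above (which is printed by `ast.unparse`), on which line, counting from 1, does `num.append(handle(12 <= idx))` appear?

4

Transformed code:
b = b * b[22]
num = []
for depth in b:
    num.append(handle(12 <= idx))
process(elems)
if idx > idx >= idx:
    elems = elems * num
    idx = b
else:
    num = num - num // b
b = b + 24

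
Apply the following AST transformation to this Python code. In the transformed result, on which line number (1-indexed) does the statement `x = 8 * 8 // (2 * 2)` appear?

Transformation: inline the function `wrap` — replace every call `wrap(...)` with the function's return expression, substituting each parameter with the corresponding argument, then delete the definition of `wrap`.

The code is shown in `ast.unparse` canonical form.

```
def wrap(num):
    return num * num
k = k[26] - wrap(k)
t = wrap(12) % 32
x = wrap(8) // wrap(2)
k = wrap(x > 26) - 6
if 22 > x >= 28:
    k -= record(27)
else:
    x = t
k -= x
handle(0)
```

3

Transformed code:
k = k[26] - k * k
t = 12 * 12 % 32
x = 8 * 8 // (2 * 2)
k = (x > 26) * (x > 26) - 6
if 22 > x >= 28:
    k -= record(27)
else:
    x = t
k -= x
handle(0)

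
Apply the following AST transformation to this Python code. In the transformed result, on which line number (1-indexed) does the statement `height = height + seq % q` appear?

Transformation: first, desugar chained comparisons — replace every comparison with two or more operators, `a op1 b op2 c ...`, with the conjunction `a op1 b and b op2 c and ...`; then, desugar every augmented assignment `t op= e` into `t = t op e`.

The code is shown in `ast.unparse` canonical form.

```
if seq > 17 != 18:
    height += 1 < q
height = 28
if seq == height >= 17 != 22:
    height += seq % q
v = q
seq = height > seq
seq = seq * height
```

5

Transformed code:
if seq > 17 and 17 != 18:
    height = height + (1 < q)
height = 28
if seq == height and height >= 17 and (17 != 22):
    height = height + seq % q
v = q
seq = height > seq
seq = seq * height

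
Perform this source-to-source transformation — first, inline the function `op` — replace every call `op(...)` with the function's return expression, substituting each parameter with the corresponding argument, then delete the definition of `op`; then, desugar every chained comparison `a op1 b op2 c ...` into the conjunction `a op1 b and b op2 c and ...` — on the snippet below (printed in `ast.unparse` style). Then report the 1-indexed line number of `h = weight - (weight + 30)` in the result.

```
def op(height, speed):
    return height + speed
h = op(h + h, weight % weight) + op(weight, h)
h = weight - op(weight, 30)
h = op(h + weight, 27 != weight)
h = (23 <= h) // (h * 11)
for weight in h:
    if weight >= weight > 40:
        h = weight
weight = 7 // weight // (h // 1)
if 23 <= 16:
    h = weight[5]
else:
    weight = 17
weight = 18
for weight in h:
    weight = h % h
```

Transformed code:
h = h + h + weight % weight + (weight + h)
h = weight - (weight + 30)
h = h + weight + (27 != weight)
h = (23 <= h) // (h * 11)
for weight in h:
    if weight >= weight and weight > 40:
        h = weight
weight = 7 // weight // (h // 1)
if 23 <= 16:
    h = weight[5]
else:
    weight = 17
weight = 18
for weight in h:
    weight = h % h

2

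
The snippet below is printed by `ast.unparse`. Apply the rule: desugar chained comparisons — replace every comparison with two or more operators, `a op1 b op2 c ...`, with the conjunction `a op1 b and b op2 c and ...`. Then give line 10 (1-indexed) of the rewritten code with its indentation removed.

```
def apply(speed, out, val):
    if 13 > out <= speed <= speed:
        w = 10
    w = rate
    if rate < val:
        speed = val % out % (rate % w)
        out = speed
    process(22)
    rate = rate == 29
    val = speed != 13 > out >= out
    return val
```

val = speed != 13 and 13 > out and (out >= out)

Transformed code:
def apply(speed, out, val):
    if 13 > out and out <= speed and (speed <= speed):
        w = 10
    w = rate
    if rate < val:
        speed = val % out % (rate % w)
        out = speed
    process(22)
    rate = rate == 29
    val = speed != 13 and 13 > out and (out >= out)
    return val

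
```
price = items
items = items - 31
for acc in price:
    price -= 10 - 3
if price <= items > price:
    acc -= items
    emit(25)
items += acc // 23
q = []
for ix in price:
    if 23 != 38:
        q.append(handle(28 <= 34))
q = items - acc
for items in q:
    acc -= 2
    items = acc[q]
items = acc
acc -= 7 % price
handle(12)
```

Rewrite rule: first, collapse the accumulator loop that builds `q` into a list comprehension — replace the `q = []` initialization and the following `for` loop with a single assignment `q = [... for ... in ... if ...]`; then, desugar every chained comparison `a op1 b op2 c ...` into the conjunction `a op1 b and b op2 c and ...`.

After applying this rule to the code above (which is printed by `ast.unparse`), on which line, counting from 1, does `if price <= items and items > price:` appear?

Transformed code:
price = items
items = items - 31
for acc in price:
    price -= 10 - 3
if price <= items and items > price:
    acc -= items
    emit(25)
items += acc // 23
q = [handle(28 <= 34) for ix in price if 23 != 38]
q = items - acc
for items in q:
    acc -= 2
    items = acc[q]
items = acc
acc -= 7 % price
handle(12)

5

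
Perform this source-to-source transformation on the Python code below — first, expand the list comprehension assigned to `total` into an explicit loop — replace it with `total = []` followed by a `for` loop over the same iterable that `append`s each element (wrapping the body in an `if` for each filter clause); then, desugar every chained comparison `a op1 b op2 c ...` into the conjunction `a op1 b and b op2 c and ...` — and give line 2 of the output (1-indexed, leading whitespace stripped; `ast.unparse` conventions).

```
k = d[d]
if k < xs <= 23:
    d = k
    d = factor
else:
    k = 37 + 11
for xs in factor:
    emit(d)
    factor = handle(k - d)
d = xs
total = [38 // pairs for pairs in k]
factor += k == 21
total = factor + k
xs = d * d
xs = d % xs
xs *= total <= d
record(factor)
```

if k < xs and xs <= 23:

Transformed code:
k = d[d]
if k < xs and xs <= 23:
    d = k
    d = factor
else:
    k = 37 + 11
for xs in factor:
    emit(d)
    factor = handle(k - d)
d = xs
total = []
for pairs in k:
    total.append(38 // pairs)
factor += k == 21
total = factor + k
xs = d * d
xs = d % xs
xs *= total <= d
record(factor)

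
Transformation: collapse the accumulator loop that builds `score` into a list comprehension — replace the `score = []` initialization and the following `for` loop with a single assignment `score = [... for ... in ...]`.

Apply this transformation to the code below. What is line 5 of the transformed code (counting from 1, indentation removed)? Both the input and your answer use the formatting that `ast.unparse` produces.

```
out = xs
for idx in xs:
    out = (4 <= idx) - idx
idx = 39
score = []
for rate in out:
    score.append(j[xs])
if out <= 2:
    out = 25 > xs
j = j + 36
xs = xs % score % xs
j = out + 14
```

score = [j[xs] for rate in out]

Transformed code:
out = xs
for idx in xs:
    out = (4 <= idx) - idx
idx = 39
score = [j[xs] for rate in out]
if out <= 2:
    out = 25 > xs
j = j + 36
xs = xs % score % xs
j = out + 14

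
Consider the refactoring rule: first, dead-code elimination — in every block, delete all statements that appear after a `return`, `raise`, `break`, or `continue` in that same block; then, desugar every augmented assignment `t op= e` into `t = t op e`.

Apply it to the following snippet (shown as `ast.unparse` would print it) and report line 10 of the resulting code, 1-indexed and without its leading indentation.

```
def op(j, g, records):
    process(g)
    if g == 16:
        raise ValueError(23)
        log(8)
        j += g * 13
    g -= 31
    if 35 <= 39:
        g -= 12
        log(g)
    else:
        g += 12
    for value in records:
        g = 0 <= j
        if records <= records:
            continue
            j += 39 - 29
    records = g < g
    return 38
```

Transformed code:
def op(j, g, records):
    process(g)
    if g == 16:
        raise ValueError(23)
    g = g - 31
    if 35 <= 39:
        g = g - 12
        log(g)
    else:
        g = g + 12
    for value in records:
        g = 0 <= j
        if records <= records:
            continue
    records = g < g
    return 38

g = g + 12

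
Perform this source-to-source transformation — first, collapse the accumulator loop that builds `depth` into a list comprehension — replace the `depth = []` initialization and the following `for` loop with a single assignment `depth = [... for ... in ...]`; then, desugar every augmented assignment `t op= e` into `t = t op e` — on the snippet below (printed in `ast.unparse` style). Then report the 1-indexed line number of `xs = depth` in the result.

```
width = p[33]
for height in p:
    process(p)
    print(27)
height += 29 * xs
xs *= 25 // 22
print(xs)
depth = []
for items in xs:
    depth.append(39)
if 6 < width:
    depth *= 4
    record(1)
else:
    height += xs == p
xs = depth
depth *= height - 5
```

14

Transformed code:
width = p[33]
for height in p:
    process(p)
    print(27)
height = height + 29 * xs
xs = xs * (25 // 22)
print(xs)
depth = [39 for items in xs]
if 6 < width:
    depth = depth * 4
    record(1)
else:
    height = height + (xs == p)
xs = depth
depth = depth * (height - 5)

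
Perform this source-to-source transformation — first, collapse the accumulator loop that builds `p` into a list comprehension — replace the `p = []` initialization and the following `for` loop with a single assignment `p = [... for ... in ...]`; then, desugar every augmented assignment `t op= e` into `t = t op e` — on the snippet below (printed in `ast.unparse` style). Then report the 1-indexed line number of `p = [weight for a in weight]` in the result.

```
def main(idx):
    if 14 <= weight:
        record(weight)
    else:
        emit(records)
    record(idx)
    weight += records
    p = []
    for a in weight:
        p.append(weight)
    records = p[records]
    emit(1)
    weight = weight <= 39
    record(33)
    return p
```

Transformed code:
def main(idx):
    if 14 <= weight:
        record(weight)
    else:
        emit(records)
    record(idx)
    weight = weight + records
    p = [weight for a in weight]
    records = p[records]
    emit(1)
    weight = weight <= 39
    record(33)
    return p

8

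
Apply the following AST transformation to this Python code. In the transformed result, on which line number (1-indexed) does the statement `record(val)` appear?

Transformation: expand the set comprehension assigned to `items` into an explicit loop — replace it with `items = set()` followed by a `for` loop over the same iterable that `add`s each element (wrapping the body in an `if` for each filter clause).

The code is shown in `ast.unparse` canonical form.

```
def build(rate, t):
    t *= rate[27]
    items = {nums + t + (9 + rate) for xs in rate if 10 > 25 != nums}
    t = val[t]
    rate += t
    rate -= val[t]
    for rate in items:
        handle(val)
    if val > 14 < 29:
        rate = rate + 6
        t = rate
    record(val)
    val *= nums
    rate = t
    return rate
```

Transformed code:
def build(rate, t):
    t *= rate[27]
    items = set()
    for xs in rate:
        if 10 > 25 != nums:
            items.add(nums + t + (9 + rate))
    t = val[t]
    rate += t
    rate -= val[t]
    for rate in items:
        handle(val)
    if val > 14 < 29:
        rate = rate + 6
        t = rate
    record(val)
    val *= nums
    rate = t
    return rate

15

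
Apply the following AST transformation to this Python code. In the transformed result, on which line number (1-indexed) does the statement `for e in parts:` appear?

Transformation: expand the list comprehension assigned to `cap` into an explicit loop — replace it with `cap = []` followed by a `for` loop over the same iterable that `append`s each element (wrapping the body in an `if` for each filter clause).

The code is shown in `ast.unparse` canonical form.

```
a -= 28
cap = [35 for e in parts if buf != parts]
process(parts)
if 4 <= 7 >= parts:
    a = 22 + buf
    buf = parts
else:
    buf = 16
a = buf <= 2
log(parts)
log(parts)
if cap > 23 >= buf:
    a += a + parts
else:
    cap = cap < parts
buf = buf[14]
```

3

Transformed code:
a -= 28
cap = []
for e in parts:
    if buf != parts:
        cap.append(35)
process(parts)
if 4 <= 7 >= parts:
    a = 22 + buf
    buf = parts
else:
    buf = 16
a = buf <= 2
log(parts)
log(parts)
if cap > 23 >= buf:
    a += a + parts
else:
    cap = cap < parts
buf = buf[14]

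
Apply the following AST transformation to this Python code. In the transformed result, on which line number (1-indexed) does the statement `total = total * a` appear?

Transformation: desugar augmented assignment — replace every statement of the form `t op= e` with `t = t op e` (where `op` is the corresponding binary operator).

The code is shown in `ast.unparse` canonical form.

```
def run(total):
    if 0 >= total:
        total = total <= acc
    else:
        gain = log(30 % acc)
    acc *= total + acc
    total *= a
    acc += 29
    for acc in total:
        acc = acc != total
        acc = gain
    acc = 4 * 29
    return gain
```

Transformed code:
def run(total):
    if 0 >= total:
        total = total <= acc
    else:
        gain = log(30 % acc)
    acc = acc * (total + acc)
    total = total * a
    acc = acc + 29
    for acc in total:
        acc = acc != total
        acc = gain
    acc = 4 * 29
    return gain

7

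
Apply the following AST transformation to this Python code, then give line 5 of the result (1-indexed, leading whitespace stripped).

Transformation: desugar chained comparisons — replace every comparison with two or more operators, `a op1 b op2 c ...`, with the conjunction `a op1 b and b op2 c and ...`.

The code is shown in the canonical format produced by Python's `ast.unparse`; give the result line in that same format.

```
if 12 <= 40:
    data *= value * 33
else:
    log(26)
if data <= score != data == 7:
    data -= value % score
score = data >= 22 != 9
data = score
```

Transformed code:
if 12 <= 40:
    data *= value * 33
else:
    log(26)
if data <= score and score != data and (data == 7):
    data -= value % score
score = data >= 22 and 22 != 9
data = score

if data <= score and score != data and (data == 7):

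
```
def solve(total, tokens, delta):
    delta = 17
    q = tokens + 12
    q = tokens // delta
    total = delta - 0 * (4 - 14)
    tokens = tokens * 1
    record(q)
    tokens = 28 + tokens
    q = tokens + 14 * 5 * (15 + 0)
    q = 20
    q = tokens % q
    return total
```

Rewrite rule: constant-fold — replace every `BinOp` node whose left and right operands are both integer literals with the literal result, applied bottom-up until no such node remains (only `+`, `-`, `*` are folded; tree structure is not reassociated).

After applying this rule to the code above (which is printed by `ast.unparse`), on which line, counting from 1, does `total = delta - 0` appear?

5

Transformed code:
def solve(total, tokens, delta):
    delta = 17
    q = tokens + 12
    q = tokens // delta
    total = delta - 0
    tokens = tokens * 1
    record(q)
    tokens = 28 + tokens
    q = tokens + 1050
    q = 20
    q = tokens % q
    return total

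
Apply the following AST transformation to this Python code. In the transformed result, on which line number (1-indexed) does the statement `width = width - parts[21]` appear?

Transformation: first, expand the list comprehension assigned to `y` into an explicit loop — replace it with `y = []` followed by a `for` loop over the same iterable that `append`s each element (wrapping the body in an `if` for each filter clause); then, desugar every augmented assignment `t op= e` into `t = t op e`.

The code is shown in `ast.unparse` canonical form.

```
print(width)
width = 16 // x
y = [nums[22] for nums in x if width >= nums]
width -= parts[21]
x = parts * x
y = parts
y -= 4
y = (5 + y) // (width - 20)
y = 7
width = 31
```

7

Transformed code:
print(width)
width = 16 // x
y = []
for nums in x:
    if width >= nums:
        y.append(nums[22])
width = width - parts[21]
x = parts * x
y = parts
y = y - 4
y = (5 + y) // (width - 20)
y = 7
width = 31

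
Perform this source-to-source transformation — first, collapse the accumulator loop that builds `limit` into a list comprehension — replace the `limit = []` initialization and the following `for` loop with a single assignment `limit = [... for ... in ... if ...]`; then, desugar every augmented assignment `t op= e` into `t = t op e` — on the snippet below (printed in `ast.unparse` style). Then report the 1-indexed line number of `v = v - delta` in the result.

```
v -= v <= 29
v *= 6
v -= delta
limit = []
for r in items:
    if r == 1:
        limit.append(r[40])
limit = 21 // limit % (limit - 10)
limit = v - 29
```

3

Transformed code:
v = v - (v <= 29)
v = v * 6
v = v - delta
limit = [r[40] for r in items if r == 1]
limit = 21 // limit % (limit - 10)
limit = v - 29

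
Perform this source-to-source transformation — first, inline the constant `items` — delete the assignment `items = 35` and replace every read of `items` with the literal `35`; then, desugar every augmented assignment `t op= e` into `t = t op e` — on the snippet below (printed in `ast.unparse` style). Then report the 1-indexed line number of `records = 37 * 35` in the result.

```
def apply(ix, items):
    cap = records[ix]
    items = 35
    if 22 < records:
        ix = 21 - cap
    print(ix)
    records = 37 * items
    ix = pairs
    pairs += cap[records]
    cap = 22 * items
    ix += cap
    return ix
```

6

Transformed code:
def apply(ix, items):
    cap = records[ix]
    if 22 < records:
        ix = 21 - cap
    print(ix)
    records = 37 * 35
    ix = pairs
    pairs = pairs + cap[records]
    cap = 22 * 35
    ix = ix + cap
    return ix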